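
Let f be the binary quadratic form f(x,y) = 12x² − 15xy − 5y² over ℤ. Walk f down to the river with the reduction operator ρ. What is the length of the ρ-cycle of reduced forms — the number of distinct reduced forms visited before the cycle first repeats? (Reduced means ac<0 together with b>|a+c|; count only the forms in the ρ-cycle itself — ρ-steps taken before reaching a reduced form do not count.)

D = 465, ⌊√D⌋ = 21
descent: ρ → (-5,15,12)  [lands on river]
river: ρ → (12,9,-8)
river: ρ → (-8,7,13)
river: ρ → (13,19,-2)
river: ρ → (-2,21,3)
river: ρ → (3,21,-2)
river: ρ → (-2,19,13)
river: ρ → (13,7,-8)
river: ρ → (-8,9,12)
river: ρ → (12,15,-5)
ρ-cycle length = 10 (tail of 1 descent step not counted)

10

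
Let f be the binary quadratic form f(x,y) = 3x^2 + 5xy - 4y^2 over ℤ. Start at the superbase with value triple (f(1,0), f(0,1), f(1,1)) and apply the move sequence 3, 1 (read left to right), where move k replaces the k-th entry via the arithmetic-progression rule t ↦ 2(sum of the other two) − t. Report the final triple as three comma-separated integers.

start (3,-4,4) = (f(1,0),f(0,1),f(1,1))
replace slot 3: 2·(3+(-4)) − 4 = -6 → (3,-4,-6)
replace slot 1: 2·((-4)+(-6)) − 3 = -23 → (-23,-4,-6)

-23,-4,-6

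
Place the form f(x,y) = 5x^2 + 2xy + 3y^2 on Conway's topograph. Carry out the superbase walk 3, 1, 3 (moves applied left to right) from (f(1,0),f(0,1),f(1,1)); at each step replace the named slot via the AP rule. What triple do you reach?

start (5,3,10) = (f(1,0),f(0,1),f(1,1))
replace slot 3: 2·(5+3) − 10 = 6 → (5,3,6)
replace slot 1: 2·(3+6) − 5 = 13 → (13,3,6)
replace slot 3: 2·(13+3) − 6 = 26 → (13,3,26)

13,3,26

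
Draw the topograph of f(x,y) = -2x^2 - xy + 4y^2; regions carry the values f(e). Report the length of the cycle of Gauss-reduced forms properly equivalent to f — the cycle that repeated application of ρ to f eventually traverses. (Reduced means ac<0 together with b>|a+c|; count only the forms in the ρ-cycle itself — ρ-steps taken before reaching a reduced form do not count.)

D = 33, ⌊√D⌋ = 5
descent: ρ → (4,1,-2)
descent: ρ → (-2,3,3)  [lands on river]
river: ρ → (3,3,-2)
river: ρ → (-2,5,1)
river: ρ → (1,5,-2)
ρ-cycle length = 4 (tail of 2 descent steps not counted)

4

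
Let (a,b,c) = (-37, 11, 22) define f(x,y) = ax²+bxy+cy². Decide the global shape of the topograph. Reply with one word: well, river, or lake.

D = b²−4ac = 11² − 4·(-37)·22 = 3377
D > 0 non-square ⇒ indefinite ⇒ periodic river

river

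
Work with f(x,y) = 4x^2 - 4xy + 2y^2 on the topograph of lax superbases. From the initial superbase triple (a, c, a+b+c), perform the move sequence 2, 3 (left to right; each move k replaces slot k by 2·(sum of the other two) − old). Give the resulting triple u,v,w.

start (4,2,2) = (f(1,0),f(0,1),f(1,1))
replace slot 2: 2·(4+2) − 2 = 10 → (4,10,2)
replace slot 3: 2·(4+10) − 2 = 26 → (4,10,26)

4,10,26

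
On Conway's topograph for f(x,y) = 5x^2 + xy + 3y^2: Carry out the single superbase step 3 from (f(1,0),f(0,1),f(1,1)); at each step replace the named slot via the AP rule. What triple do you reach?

start (5,3,9) = (f(1,0),f(0,1),f(1,1))
replace slot 3: 2·(5+3) − 9 = 7 → (5,3,7)

5,3,7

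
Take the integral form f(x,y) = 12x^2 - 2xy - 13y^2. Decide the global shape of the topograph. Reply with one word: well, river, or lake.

D = b²−4ac = (-2)² − 4·12·(-13) = 628
D > 0 non-square ⇒ indefinite ⇒ periodic river

river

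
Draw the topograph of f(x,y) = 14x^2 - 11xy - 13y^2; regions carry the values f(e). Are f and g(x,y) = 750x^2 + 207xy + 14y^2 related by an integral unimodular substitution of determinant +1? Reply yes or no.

D₁ = 849, D₂ = 849
river cycle of f (length 34): (-13, 11, 14), (14, 17, -10), (-10, 23, 8), (8, 25, -7), (-7, 17, 20), (20, 23, -4), (-4, 25, 14), (14, 3, -15), (-15, 27, 2), (2, 29, -1), … (24 more)
river cycle of g (length 34): (14, 17, -10), (-10, 23, 8), (8, 25, -7), (-7, 17, 20), (20, 23, -4), (-4, 25, 14), (14, 3, -15), (-15, 27, 2), (2, 29, -1), (-1, 29, 2), … (24 more)
cycles coincide ⇒ equivalent

yes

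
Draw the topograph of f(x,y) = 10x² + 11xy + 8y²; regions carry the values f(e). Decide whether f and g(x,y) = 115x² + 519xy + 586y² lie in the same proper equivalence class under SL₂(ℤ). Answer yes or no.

D₁ = -199, D₂ = -199
f: translate: b→-9 (≡11 mod 20), so (10,11,8)→(10,-9,7)
f: flip: (10,-9,7)→(7,9,10)
f: translate: b→-5 (≡9 mod 14), so (7,9,10)→(7,-5,8)
f: reduced (well bottom): (7,-5,8) with a≤c, −a<b≤a
g: translate: b→59 (≡519 mod 230), so (115,519,586)→(115,59,8)
g: flip: (115,59,8)→(8,-59,115)
g: translate: b→5 (≡-59 mod 16), so (8,-59,115)→(8,5,7)
g: flip: (8,5,7)→(7,-5,8)
g: reduced (well bottom): (7,-5,8) with a≤c, −a<b≤a
reduced forms (7, -5, 8) vs (7, -5, 8) ⇒ equivalent

yes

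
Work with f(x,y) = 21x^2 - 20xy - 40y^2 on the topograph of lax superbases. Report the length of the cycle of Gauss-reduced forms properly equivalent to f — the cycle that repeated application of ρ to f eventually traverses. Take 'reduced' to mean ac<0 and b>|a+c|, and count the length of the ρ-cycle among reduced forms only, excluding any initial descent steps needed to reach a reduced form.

D = 3760, ⌊√D⌋ = 61
descent: ρ → (-40,20,21)  [lands on river]
river: ρ → (21,22,-39)
river: ρ → (-39,56,4)
river: ρ → (4,56,-39)
river: ρ → (-39,22,21)
river: ρ → (21,20,-40)
river: ρ → (-40,60,1)
river: ρ → (1,60,-40)
ρ-cycle length = 8 (tail of 1 descent step not counted)

8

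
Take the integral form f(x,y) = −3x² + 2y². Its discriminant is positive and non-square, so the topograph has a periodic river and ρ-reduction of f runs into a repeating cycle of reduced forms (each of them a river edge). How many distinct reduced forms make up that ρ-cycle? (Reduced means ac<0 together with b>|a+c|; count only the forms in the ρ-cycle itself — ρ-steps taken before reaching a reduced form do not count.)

D = 24, ⌊√D⌋ = 4
descent: ρ → (2,4,-1)  [lands on river]
river: ρ → (-1,4,2)
ρ-cycle length = 2 (tail of 1 descent step not counted)

2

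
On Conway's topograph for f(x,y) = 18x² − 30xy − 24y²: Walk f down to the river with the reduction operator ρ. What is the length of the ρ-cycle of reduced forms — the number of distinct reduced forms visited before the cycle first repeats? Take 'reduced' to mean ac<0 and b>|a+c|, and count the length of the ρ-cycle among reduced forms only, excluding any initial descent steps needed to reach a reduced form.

D = 2628, ⌊√D⌋ = 51
descent: ρ → (-24,30,18)  [lands on river]
river: ρ → (18,42,-12)
river: ρ → (-12,30,36)
river: ρ → (36,42,-6)
river: ρ → (-6,42,36)
river: ρ → (36,30,-12)
river: ρ → (-12,42,18)
river: ρ → (18,30,-24)
river: ρ → (-24,18,24)
river: ρ → (24,30,-18)
river: ρ → (-18,42,12)
river: ρ → (12,30,-36)
river: ρ → (-36,42,6)
river: ρ → (6,42,-36)
river: ρ → (-36,30,12)
river: ρ → (12,42,-18)
river: ρ → (-18,30,24)
river: ρ → (24,18,-24)
ρ-cycle length = 18 (tail of 1 descent step not counted)

18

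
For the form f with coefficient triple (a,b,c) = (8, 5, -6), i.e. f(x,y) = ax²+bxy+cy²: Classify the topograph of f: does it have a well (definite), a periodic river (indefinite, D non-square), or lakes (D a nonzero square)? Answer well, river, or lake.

D = b²−4ac = 5² − 4·8·(-6) = 217
D > 0 non-square ⇒ indefinite ⇒ periodic river

river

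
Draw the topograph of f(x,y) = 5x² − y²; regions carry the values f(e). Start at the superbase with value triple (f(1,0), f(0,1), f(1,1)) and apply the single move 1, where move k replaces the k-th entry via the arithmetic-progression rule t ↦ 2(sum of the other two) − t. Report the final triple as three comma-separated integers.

start (5,-1,4) = (f(1,0),f(0,1),f(1,1))
replace slot 1: 2·((-1)+4) − 5 = 1 → (1,-1,4)

1,-1,4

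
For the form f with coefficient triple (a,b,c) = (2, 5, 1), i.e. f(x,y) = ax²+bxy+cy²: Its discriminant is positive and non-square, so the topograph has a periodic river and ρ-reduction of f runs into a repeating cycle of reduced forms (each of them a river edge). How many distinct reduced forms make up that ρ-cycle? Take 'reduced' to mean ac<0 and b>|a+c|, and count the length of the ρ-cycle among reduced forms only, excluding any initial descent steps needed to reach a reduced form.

D = 17, ⌊√D⌋ = 4
descent: ρ → (1,3,-2)  [lands on river]
river: ρ → (-2,1,2)
river: ρ → (2,3,-1)
river: ρ → (-1,3,2)
river: ρ → (2,1,-2)
river: ρ → (-2,3,1)
ρ-cycle length = 6 (tail of 1 descent step not counted)

6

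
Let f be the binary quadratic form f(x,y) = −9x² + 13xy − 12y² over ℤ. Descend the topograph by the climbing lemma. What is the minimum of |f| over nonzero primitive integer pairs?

translate: b→5 (≡-13 mod 18), so (9,-13,12)→(9,5,8)
flip: (9,5,8)→(8,-5,9)
reduced (well bottom): (8,-5,9) with a≤c, −a<b≤a
well minimum |f| = |-8| = 8 (negative-definite)

8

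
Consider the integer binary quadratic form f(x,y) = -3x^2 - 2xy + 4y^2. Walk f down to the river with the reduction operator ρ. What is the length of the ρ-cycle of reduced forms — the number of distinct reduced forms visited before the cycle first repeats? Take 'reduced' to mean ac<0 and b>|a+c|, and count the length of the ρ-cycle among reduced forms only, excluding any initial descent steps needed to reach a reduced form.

D = 52, ⌊√D⌋ = 7
descent: ρ → (4,2,-3)  [lands on river]
river: ρ → (-3,4,3)
river: ρ → (3,2,-4)
river: ρ → (-4,6,1)
river: ρ → (1,6,-4)
river: ρ → (-4,2,3)
river: ρ → (3,4,-3)
river: ρ → (-3,2,4)
river: ρ → (4,6,-1)
river: ρ → (-1,6,4)
ρ-cycle length = 10 (tail of 1 descent step not counted)

10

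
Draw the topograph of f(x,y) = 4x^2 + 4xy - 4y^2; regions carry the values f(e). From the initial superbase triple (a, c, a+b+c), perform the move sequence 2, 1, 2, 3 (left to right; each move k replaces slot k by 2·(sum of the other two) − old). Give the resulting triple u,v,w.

start (4,-4,4) = (f(1,0),f(0,1),f(1,1))
replace slot 2: 2·(4+4) − (-4) = 20 → (4,20,4)
replace slot 1: 2·(20+4) − 4 = 44 → (44,20,4)
replace slot 2: 2·(44+4) − 20 = 76 → (44,76,4)
replace slot 3: 2·(44+76) − 4 = 236 → (44,76,236)

44,76,236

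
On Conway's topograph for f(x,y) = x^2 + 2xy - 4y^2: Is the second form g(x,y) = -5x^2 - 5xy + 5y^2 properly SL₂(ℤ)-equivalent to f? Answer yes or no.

D₁ = 20, D₂ = 125
discriminants differ ⇒ not SL₂(ℤ)-equivalent

no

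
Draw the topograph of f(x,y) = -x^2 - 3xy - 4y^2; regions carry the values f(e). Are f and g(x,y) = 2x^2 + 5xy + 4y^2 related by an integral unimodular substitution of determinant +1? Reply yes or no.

D₁ = -7, D₂ = -7
f is negative-definite; reduce −f:
−f: translate: b→1 (≡3 mod 2), so (1,3,4)→(1,1,2)
−f: reduced (well bottom): (1,1,2) with a≤c, −a<b≤a
flip sign back: reduced form of f is (-1,-1,-2)
g: translate: b→1 (≡5 mod 4), so (2,5,4)→(2,1,1)
g: flip: (2,1,1)→(1,-1,2)
g: translate: b→1 (≡-1 mod 2), so (1,-1,2)→(1,1,2)
g: reduced (well bottom): (1,1,2) with a≤c, −a<b≤a
reduced forms (-1, -1, -2) vs (1, 1, 2) ⇒ inequivalent

no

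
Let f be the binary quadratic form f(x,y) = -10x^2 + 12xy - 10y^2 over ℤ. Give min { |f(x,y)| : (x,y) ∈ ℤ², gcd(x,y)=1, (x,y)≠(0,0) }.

translate: b→8 (≡-12 mod 20), so (10,-12,10)→(10,8,8)
flip: (10,8,8)→(8,-8,10)
translate: b→8 (≡-8 mod 16), so (8,-8,10)→(8,8,10)
reduced (well bottom): (8,8,10) with a≤c, −a<b≤a
well minimum |f| = |-8| = 8 (negative-definite)

8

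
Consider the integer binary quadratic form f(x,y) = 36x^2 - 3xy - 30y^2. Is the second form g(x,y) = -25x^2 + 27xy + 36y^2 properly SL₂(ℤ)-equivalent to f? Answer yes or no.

D₁ = 4329, D₂ = 4329
river cycle of f (length 30): (-30, 63, 3), (3, 63, -30), (-30, 57, 9), (9, 51, -48), (-48, 45, 12), (12, 51, -36), (-36, 21, 27), (27, 33, -30), (-30, 27, 30), (30, 33, -27), … (20 more)
river cycle of g (length 26): (36, 45, -16), (-16, 51, 27), (27, 57, -10), (-10, 63, 9), (9, 63, -10), (-10, 57, 27), (27, 51, -16), (-16, 45, 36), (36, 27, -25), (-25, 23, 38), … (16 more)
cycles differ ⇒ inequivalent

no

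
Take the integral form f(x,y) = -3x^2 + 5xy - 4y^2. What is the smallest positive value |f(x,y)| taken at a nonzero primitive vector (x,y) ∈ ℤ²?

translate: b→1 (≡-5 mod 6), so (3,-5,4)→(3,1,2)
flip: (3,1,2)→(2,-1,3)
reduced (well bottom): (2,-1,3) with a≤c, −a<b≤a
well minimum |f| = |-2| = 2 (negative-definite)

2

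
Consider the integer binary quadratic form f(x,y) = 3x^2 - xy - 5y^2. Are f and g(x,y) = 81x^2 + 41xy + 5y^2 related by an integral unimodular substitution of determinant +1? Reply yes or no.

D₁ = 61, D₂ = 61
river cycle of f (length 6): (3, 5, -3), (-3, 7, 1), (1, 7, -3), (-3, 5, 3), (3, 7, -1), (-1, 7, 3)
river cycle of g (length 6): (-3, 7, 1), (1, 7, -3), (-3, 5, 3), (3, 7, -1), (-1, 7, 3), (3, 5, -3)
cycles coincide ⇒ equivalent

yes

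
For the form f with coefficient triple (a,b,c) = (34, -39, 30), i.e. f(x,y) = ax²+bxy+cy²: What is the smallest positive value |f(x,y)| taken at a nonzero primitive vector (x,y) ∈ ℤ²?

translate: b→29 (≡-39 mod 68), so (34,-39,30)→(34,29,25)
flip: (34,29,25)→(25,-29,34)
translate: b→21 (≡-29 mod 50), so (25,-29,34)→(25,21,30)
reduced (well bottom): (25,21,30) with a≤c, −a<b≤a
well minimum = a = 25

25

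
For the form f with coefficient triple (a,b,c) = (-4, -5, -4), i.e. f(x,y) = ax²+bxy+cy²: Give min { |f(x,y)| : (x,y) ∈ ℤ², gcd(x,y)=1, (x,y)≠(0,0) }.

translate: b→-3 (≡5 mod 8), so (4,5,4)→(4,-3,3)
flip: (4,-3,3)→(3,3,4)
reduced (well bottom): (3,3,4) with a≤c, −a<b≤a
well minimum |f| = |-3| = 3 (negative-definite)

3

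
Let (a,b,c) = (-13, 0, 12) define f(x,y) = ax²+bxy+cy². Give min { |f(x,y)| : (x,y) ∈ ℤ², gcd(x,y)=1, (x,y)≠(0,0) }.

descent: ρ → (12,24,-1)  [lands on river]
river: ρ → (-1,24,12)
closes: descent 1, river 2
min |a| on river = 1

1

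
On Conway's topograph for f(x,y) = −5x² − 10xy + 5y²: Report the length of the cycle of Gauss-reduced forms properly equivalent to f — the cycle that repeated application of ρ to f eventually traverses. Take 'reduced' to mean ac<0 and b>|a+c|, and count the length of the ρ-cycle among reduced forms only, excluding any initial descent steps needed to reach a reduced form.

D = 200, ⌊√D⌋ = 14
descent: ρ → (5,10,-5)  [lands on river]
river: ρ → (-5,10,5)
ρ-cycle length = 2 (tail of 1 descent step not counted)

2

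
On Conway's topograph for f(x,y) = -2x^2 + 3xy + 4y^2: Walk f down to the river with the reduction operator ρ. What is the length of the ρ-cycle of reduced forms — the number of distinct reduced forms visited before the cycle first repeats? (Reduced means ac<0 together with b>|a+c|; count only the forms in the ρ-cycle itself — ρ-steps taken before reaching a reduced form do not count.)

D = 41, ⌊√D⌋ = 6
river: ρ → (4,5,-1)
river: ρ → (-1,5,4)
river: ρ → (4,3,-2)
river: ρ → (-2,5,2)
river: ρ → (2,3,-4)
river: ρ → (-4,5,1)
river: ρ → (1,5,-4)
river: ρ → (-4,3,2)
river: ρ → (2,5,-2)
river: ρ → (-2,3,4)
ρ-cycle length = 10 (tail of 0 descent steps not counted)

10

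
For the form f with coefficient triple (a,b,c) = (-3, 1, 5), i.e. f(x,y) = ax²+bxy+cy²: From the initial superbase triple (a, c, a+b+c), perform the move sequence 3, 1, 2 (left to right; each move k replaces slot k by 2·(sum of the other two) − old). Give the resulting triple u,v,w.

start (-3,5,3) = (f(1,0),f(0,1),f(1,1))
replace slot 3: 2·((-3)+5) − 3 = 1 → (-3,5,1)
replace slot 1: 2·(5+1) − (-3) = 15 → (15,5,1)
replace slot 2: 2·(15+1) − 5 = 27 → (15,27,1)

15,27,1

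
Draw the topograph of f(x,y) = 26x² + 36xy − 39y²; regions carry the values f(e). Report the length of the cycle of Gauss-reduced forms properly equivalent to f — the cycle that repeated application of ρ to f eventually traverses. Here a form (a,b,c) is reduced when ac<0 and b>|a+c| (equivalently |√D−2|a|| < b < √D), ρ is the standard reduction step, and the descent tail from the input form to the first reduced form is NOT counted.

D = 5352, ⌊√D⌋ = 73
river: ρ → (-39,42,23)
river: ρ → (23,50,-31)
river: ρ → (-31,12,42)
river: ρ → (42,72,-1)
river: ρ → (-1,72,42)
river: ρ → (42,12,-31)
river: ρ → (-31,50,23)
river: ρ → (23,42,-39)
river: ρ → (-39,36,26)
river: ρ → (26,68,-7)
river: ρ → (-7,72,6)
river: ρ → (6,72,-7)
river: ρ → (-7,68,26)
river: ρ → (26,36,-39)
ρ-cycle length = 14 (tail of 0 descent steps not counted)

14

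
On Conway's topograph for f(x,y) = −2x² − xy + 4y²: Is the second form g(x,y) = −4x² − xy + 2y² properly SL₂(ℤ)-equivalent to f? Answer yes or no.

D₁ = 33, D₂ = 33
river cycle of f (length 4): (-2, 3, 3), (3, 3, -2), (-2, 5, 1), (1, 5, -2)
river cycle of g (length 4): (2, 5, -1), (-1, 5, 2), (2, 3, -3), (-3, 3, 2)
cycles differ ⇒ inequivalent

no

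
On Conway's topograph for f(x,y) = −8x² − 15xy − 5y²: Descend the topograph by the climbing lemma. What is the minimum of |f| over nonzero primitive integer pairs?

descent: ρ → (-5,5,2)  [lands on river]
river: ρ → (2,7,-2)
river: ρ → (-2,5,5)
river: ρ → (5,5,-2)
river: ρ → (-2,7,2)
river: ρ → (2,5,-5)
closes: descent 1, river 6
min |a| on river = 2

2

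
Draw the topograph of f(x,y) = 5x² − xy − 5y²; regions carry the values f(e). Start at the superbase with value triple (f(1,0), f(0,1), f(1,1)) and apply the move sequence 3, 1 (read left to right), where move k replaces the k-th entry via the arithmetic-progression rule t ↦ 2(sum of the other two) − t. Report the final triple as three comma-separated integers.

start (5,-5,-1) = (f(1,0),f(0,1),f(1,1))
replace slot 3: 2·(5+(-5)) − (-1) = 1 → (5,-5,1)
replace slot 1: 2·((-5)+1) − 5 = -13 → (-13,-5,1)

-13,-5,1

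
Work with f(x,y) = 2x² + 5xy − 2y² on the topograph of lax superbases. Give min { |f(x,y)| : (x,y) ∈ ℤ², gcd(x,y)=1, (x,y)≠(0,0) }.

river: ρ → (-2,3,4)
river: ρ → (4,5,-1)
river: ρ → (-1,5,4)
river: ρ → (4,3,-2)
river: ρ → (-2,5,2)
river: ρ → (2,3,-4)
river: ρ → (-4,5,1)
river: ρ → (1,5,-4)
river: ρ → (-4,3,2)
river: ρ → (2,5,-2)
closes: descent 0, river 10
min |a| on river = 1

1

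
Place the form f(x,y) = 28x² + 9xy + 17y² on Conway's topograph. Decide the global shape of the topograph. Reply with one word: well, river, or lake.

D = b²−4ac = 9² − 4·28·17 = -1823
D < 0 ⇒ definite ⇒ every region one sign ⇒ single well

well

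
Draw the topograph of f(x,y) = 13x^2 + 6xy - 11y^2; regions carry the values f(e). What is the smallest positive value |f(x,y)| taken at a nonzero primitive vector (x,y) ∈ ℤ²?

river: ρ → (-11,16,8)
river: ρ → (8,16,-11)
river: ρ → (-11,6,13)
river: ρ → (13,20,-4)
river: ρ → (-4,20,13)
river: ρ → (13,6,-11)
closes: descent 0, river 6
min |a| on river = 4

4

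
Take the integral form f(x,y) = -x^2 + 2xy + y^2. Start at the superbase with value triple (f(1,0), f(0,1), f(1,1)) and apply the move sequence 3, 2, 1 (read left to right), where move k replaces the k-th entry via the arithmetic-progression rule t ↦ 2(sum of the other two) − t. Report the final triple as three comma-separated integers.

start (-1,1,2) = (f(1,0),f(0,1),f(1,1))
replace slot 3: 2·((-1)+1) − 2 = -2 → (-1,1,-2)
replace slot 2: 2·((-1)+(-2)) − 1 = -7 → (-1,-7,-2)
replace slot 1: 2·((-7)+(-2)) − (-1) = -17 → (-17,-7,-2)

-17,-7,-2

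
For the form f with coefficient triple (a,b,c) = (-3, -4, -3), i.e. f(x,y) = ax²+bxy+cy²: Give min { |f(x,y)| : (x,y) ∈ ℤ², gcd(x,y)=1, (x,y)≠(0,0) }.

translate: b→-2 (≡4 mod 6), so (3,4,3)→(3,-2,2)
flip: (3,-2,2)→(2,2,3)
reduced (well bottom): (2,2,3) with a≤c, −a<b≤a
well minimum |f| = |-2| = 2 (negative-definite)

2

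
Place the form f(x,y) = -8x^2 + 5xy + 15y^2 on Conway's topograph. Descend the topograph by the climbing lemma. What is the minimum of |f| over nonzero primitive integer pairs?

descent: ρ → (15,-5,-8)
descent: ρ → (-8,21,2)  [lands on river]
river: ρ → (2,19,-18)
river: ρ → (-18,17,3)
river: ρ → (3,19,-12)
river: ρ → (-12,5,10)
river: ρ → (10,15,-7)
river: ρ → (-7,13,12)
river: ρ → (12,11,-8)
closes: descent 2, river 8
min |a| on river = 2

2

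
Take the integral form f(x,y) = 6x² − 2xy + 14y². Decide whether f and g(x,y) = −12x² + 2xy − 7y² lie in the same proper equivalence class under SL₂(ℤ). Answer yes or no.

D₁ = -332, D₂ = -332
f: reduced (well bottom): (6,-2,14) with a≤c, −a<b≤a
g is negative-definite; reduce −g:
−g: flip: (12,-2,7)→(7,2,12)
−g: reduced (well bottom): (7,2,12) with a≤c, −a<b≤a
flip sign back: reduced form of g is (-7,-2,-12)
reduced forms (6, -2, 14) vs (-7, -2, -12) ⇒ inequivalent

no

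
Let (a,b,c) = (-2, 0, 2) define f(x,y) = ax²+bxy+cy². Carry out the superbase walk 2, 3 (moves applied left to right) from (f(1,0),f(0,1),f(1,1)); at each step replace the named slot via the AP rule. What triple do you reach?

start (-2,2,0) = (f(1,0),f(0,1),f(1,1))
replace slot 2: 2·((-2)+0) − 2 = -6 → (-2,-6,0)
replace slot 3: 2·((-2)+(-6)) − 0 = -16 → (-2,-6,-16)

-2,-6,-16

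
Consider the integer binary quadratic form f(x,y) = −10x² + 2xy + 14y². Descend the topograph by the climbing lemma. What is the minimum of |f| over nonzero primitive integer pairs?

descent: ρ → (14,-2,-10)
descent: ρ → (-10,22,2)  [lands on river]
river: ρ → (2,22,-10)
river: ρ → (-10,18,6)
river: ρ → (6,18,-10)
closes: descent 2, river 4
min |a| on river = 2

2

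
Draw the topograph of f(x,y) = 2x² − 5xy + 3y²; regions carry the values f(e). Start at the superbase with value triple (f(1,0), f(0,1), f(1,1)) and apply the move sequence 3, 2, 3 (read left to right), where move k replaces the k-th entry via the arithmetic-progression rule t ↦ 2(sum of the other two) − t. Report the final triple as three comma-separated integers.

start (2,3,0) = (f(1,0),f(0,1),f(1,1))
replace slot 3: 2·(2+3) − 0 = 10 → (2,3,10)
replace slot 2: 2·(2+10) − 3 = 21 → (2,21,10)
replace slot 3: 2·(2+21) − 10 = 36 → (2,21,36)

2,21,36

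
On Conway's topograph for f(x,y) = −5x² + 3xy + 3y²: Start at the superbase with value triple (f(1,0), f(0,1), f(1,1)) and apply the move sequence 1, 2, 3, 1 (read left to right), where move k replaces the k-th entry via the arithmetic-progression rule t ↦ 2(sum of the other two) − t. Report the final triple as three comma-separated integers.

start (-5,3,1) = (f(1,0),f(0,1),f(1,1))
replace slot 1: 2·(3+1) − (-5) = 13 → (13,3,1)
replace slot 2: 2·(13+1) − 3 = 25 → (13,25,1)
replace slot 3: 2·(13+25) − 1 = 75 → (13,25,75)
replace slot 1: 2·(25+75) − 13 = 187 → (187,25,75)

187,25,75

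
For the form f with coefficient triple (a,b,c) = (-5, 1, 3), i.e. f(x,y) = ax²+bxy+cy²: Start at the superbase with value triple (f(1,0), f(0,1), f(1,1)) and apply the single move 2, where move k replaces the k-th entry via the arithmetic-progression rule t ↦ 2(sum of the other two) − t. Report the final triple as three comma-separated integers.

start (-5,3,-1) = (f(1,0),f(0,1),f(1,1))
replace slot 2: 2·((-5)+(-1)) − 3 = -15 → (-5,-15,-1)

-5,-15,-1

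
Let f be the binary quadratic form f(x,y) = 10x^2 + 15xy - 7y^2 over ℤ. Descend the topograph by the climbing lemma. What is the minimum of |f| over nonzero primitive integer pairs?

river: ρ → (-7,13,12)
river: ρ → (12,11,-8)
river: ρ → (-8,21,2)
river: ρ → (2,19,-18)
river: ρ → (-18,17,3)
river: ρ → (3,19,-12)
river: ρ → (-12,5,10)
river: ρ → (10,15,-7)
closes: descent 0, river 8
min |a| on river = 2

2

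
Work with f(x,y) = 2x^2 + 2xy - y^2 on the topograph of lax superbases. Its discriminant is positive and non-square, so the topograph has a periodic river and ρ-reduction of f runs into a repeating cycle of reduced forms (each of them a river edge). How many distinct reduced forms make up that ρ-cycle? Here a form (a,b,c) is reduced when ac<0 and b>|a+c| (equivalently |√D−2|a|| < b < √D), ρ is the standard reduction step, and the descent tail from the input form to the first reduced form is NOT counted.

D = 12, ⌊√D⌋ = 3
river: ρ → (-1,2,2)
river: ρ → (2,2,-1)
ρ-cycle length = 2 (tail of 0 descent steps not counted)

2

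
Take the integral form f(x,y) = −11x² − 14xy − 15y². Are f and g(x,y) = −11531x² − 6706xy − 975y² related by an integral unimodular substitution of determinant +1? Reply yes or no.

D₁ = -464, D₂ = -464
f is negative-definite; reduce −f:
−f: translate: b→-8 (≡14 mod 22), so (11,14,15)→(11,-8,12)
−f: reduced (well bottom): (11,-8,12) with a≤c, −a<b≤a
flip sign back: reduced form of f is (-11,8,-12)
g is negative-definite; reduce −g:
−g: flip: (11531,6706,975)→(975,-6706,11531)
−g: translate: b→-856 (≡-6706 mod 1950), so (975,-6706,11531)→(975,-856,188)
−g: flip: (975,-856,188)→(188,856,975)
−g: translate: b→104 (≡856 mod 376), so (188,856,975)→(188,104,15)
−g: flip: (188,104,15)→(15,-104,188)
−g: translate: b→-14 (≡-104 mod 30), so (15,-104,188)→(15,-14,11)
−g: flip: (15,-14,11)→(11,14,15)
−g: translate: b→-8 (≡14 mod 22), so (11,14,15)→(11,-8,12)
−g: reduced (well bottom): (11,-8,12) with a≤c, −a<b≤a
flip sign back: reduced form of g is (-11,8,-12)
reduced forms (-11, 8, -12) vs (-11, 8, -12) ⇒ equivalent

yes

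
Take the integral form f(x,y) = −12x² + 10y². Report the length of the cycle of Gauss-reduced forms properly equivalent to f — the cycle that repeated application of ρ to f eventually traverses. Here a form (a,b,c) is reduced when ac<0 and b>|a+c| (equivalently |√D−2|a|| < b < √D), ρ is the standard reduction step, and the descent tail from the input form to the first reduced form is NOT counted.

D = 480, ⌊√D⌋ = 21
descent: ρ → (10,20,-2)  [lands on river]
river: ρ → (-2,20,10)
ρ-cycle length = 2 (tail of 1 descent step not counted)

2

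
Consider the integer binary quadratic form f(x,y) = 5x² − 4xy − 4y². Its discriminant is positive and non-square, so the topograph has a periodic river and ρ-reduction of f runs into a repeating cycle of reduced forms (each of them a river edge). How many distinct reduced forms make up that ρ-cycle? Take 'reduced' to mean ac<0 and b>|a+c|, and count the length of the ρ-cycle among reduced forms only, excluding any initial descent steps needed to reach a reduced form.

D = 96, ⌊√D⌋ = 9
descent: ρ → (-4,4,5)  [lands on river]
river: ρ → (5,6,-3)
river: ρ → (-3,6,5)
river: ρ → (5,4,-4)
ρ-cycle length = 4 (tail of 1 descent step not counted)

4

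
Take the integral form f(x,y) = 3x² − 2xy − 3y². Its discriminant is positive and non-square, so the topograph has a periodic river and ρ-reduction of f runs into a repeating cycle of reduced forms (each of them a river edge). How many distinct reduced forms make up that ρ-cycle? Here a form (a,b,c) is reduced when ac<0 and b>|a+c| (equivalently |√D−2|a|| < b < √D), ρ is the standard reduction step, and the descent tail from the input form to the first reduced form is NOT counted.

D = 40, ⌊√D⌋ = 6
descent: ρ → (-3,2,3)  [lands on river]
river: ρ → (3,4,-2)
river: ρ → (-2,4,3)
river: ρ → (3,2,-3)
river: ρ → (-3,4,2)
river: ρ → (2,4,-3)
ρ-cycle length = 6 (tail of 1 descent step not counted)

6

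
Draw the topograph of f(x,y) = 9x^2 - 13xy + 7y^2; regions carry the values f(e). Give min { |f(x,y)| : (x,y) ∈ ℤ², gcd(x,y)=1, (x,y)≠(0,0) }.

translate: b→5 (≡-13 mod 18), so (9,-13,7)→(9,5,3)
flip: (9,5,3)→(3,-5,9)
translate: b→1 (≡-5 mod 6), so (3,-5,9)→(3,1,7)
reduced (well bottom): (3,1,7) with a≤c, −a<b≤a
well minimum = a = 3

3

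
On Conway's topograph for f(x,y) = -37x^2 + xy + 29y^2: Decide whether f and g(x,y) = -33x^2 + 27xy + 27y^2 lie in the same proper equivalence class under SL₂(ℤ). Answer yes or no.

D₁ = 4293, D₂ = 4293
river cycle of f (length 18): (29, 57, -9), (-9, 51, 47), (47, 43, -13), (-13, 61, 11), (11, 49, -43), (-43, 37, 17), (17, 65, -1), (-1, 65, 17), (17, 37, -43), (-43, 49, 11), … (8 more)
river cycle of g (length 8): (27, 27, -33), (-33, 39, 21), (21, 45, -27), (-27, 63, 3), (3, 63, -27), (-27, 45, 21), (21, 39, -33), (-33, 27, 27)
cycles differ ⇒ inequivalent

no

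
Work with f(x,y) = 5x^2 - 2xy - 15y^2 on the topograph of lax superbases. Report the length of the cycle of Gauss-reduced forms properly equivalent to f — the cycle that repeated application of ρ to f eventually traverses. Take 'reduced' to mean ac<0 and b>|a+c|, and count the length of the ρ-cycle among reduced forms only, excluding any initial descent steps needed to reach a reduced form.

D = 304, ⌊√D⌋ = 17
descent: ρ → (-15,2,5)
descent: ρ → (5,8,-12)  [lands on river]
river: ρ → (-12,16,1)
river: ρ → (1,16,-12)
river: ρ → (-12,8,5)
river: ρ → (5,12,-8)
river: ρ → (-8,4,9)
river: ρ → (9,14,-3)
river: ρ → (-3,16,4)
river: ρ → (4,16,-3)
river: ρ → (-3,14,9)
river: ρ → (9,4,-8)
river: ρ → (-8,12,5)
ρ-cycle length = 12 (tail of 2 descent steps not counted)

12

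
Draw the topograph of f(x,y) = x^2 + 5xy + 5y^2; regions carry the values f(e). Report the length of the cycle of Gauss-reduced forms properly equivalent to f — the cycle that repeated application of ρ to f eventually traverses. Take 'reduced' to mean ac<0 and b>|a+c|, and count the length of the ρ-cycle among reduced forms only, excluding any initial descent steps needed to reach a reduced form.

D = 5, ⌊√D⌋ = 2
descent: ρ → (5,5,1)
descent: ρ → (1,1,-1)  [lands on river]
river: ρ → (-1,1,1)
ρ-cycle length = 2 (tail of 2 descent steps not counted)

2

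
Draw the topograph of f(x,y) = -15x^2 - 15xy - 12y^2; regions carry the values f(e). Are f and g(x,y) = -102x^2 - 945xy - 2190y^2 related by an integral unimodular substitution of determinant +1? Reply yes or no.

D₁ = -495, D₂ = -495
f is negative-definite; reduce −f:
−f: flip: (15,15,12)→(12,-15,15)
−f: translate: b→9 (≡-15 mod 24), so (12,-15,15)→(12,9,12)
−f: reduced (well bottom): (12,9,12) with a≤c, −a<b≤a
flip sign back: reduced form of f is (-12,-9,-12)
g is negative-definite; reduce −g:
−g: translate: b→-75 (≡945 mod 204), so (102,945,2190)→(102,-75,15)
−g: flip: (102,-75,15)→(15,75,102)
−g: translate: b→15 (≡75 mod 30), so (15,75,102)→(15,15,12)
−g: flip: (15,15,12)→(12,-15,15)
−g: translate: b→9 (≡-15 mod 24), so (12,-15,15)→(12,9,12)
−g: reduced (well bottom): (12,9,12) with a≤c, −a<b≤a
flip sign back: reduced form of g is (-12,-9,-12)
reduced forms (-12, -9, -12) vs (-12, -9, -12) ⇒ equivalent

yes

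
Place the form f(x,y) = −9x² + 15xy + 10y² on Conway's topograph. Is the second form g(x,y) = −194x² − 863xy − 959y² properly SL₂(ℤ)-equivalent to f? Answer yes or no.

D₁ = 585, D₂ = 585
river cycle of f (length 12): (10, 5, -14), (-14, 23, 1), (1, 23, -14), (-14, 5, 10), (10, 15, -9), (-9, 21, 4), (4, 19, -14), (-14, 9, 9), (9, 9, -14), (-14, 19, 4), … (2 more)
river cycle of g (length 12): (-9, 15, 10), (10, 5, -14), (-14, 23, 1), (1, 23, -14), (-14, 5, 10), (10, 15, -9), (-9, 21, 4), (4, 19, -14), (-14, 9, 9), (9, 9, -14), … (2 more)
cycles coincide ⇒ equivalent

yes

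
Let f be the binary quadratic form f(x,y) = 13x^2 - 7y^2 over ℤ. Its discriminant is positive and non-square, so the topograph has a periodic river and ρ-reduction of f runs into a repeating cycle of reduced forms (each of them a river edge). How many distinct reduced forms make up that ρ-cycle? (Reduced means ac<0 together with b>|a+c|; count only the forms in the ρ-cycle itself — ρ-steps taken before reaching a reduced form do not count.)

D = 364, ⌊√D⌋ = 19
descent: ρ → (-7,14,6)  [lands on river]
river: ρ → (6,10,-11)
river: ρ → (-11,12,5)
river: ρ → (5,18,-2)
river: ρ → (-2,18,5)
river: ρ → (5,12,-11)
river: ρ → (-11,10,6)
river: ρ → (6,14,-7)
ρ-cycle length = 8 (tail of 1 descent step not counted)

8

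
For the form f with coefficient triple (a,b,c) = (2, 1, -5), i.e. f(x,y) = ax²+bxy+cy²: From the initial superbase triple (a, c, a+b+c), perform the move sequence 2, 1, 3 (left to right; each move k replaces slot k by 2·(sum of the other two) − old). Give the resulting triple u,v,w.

start (2,-5,-2) = (f(1,0),f(0,1),f(1,1))
replace slot 2: 2·(2+(-2)) − (-5) = 5 → (2,5,-2)
replace slot 1: 2·(5+(-2)) − 2 = 4 → (4,5,-2)
replace slot 3: 2·(4+5) − (-2) = 20 → (4,5,20)

4,5,20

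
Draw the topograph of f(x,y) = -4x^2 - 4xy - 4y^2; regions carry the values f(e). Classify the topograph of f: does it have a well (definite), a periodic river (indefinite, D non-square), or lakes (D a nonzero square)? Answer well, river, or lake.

D = b²−4ac = (-4)² − 4·(-4)·(-4) = -48
D < 0 ⇒ definite ⇒ every region one sign ⇒ single well

well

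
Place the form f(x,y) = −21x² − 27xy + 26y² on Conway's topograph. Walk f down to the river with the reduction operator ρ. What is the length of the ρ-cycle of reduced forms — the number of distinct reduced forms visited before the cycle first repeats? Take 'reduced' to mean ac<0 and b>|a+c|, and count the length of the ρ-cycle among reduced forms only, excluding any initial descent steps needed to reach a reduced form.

D = 2913, ⌊√D⌋ = 53
descent: ρ → (26,27,-21)  [lands on river]
river: ρ → (-21,15,32)
river: ρ → (32,49,-4)
river: ρ → (-4,47,44)
river: ρ → (44,41,-7)
river: ρ → (-7,43,38)
river: ρ → (38,33,-12)
river: ρ → (-12,39,29)
river: ρ → (29,19,-22)
river: ρ → (-22,25,26)
ρ-cycle length = 10 (tail of 1 descent step not counted)

10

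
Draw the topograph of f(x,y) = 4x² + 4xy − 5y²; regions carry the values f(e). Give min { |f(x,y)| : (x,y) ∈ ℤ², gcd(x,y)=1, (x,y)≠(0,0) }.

river: ρ → (-5,6,3)
river: ρ → (3,6,-5)
river: ρ → (-5,4,4)
river: ρ → (4,4,-5)
closes: descent 0, river 4
min |a| on river = 3

3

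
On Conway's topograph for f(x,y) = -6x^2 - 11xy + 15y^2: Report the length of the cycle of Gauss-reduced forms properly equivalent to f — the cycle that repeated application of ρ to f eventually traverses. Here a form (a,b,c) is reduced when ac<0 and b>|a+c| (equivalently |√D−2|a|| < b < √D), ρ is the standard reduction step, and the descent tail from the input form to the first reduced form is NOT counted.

D = 481, ⌊√D⌋ = 21
descent: ρ → (15,11,-6)  [lands on river]
river: ρ → (-6,13,13)
river: ρ → (13,13,-6)
river: ρ → (-6,11,15)
river: ρ → (15,19,-2)
river: ρ → (-2,21,5)
river: ρ → (5,19,-6)
river: ρ → (-6,17,8)
river: ρ → (8,15,-8)
river: ρ → (-8,17,6)
river: ρ → (6,19,-5)
river: ρ → (-5,21,2)
river: ρ → (2,19,-15)
river: ρ → (-15,11,6)
river: ρ → (6,13,-13)
river: ρ → (-13,13,6)
river: ρ → (6,11,-15)
river: ρ → (-15,19,2)
river: ρ → (2,21,-5)
river: ρ → (-5,19,6)
river: ρ → (6,17,-8)
river: ρ → (-8,15,8)
river: ρ → (8,17,-6)
river: ρ → (-6,19,5)
river: ρ → (5,21,-2)
river: ρ → (-2,19,15)
ρ-cycle length = 26 (tail of 1 descent step not counted)

26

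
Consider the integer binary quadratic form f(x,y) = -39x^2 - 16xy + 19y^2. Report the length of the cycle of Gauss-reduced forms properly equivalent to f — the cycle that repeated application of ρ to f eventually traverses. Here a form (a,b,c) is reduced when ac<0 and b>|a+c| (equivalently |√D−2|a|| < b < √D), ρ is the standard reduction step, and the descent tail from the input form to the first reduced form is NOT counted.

D = 3220, ⌊√D⌋ = 56
descent: ρ → (19,54,-4)  [lands on river]
river: ρ → (-4,50,45)
river: ρ → (45,40,-9)
river: ρ → (-9,50,20)
river: ρ → (20,30,-29)
river: ρ → (-29,28,21)
river: ρ → (21,56,-1)
river: ρ → (-1,56,21)
river: ρ → (21,28,-29)
river: ρ → (-29,30,20)
river: ρ → (20,50,-9)
river: ρ → (-9,40,45)
river: ρ → (45,50,-4)
river: ρ → (-4,54,19)
river: ρ → (19,22,-36)
river: ρ → (-36,50,5)
river: ρ → (5,50,-36)
river: ρ → (-36,22,19)
ρ-cycle length = 18 (tail of 1 descent step not counted)

18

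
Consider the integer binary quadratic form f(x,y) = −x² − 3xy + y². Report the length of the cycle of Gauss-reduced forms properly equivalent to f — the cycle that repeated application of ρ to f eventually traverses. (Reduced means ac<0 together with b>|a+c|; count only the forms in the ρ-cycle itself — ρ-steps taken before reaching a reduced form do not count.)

D = 13, ⌊√D⌋ = 3
descent: ρ → (1,3,-1)  [lands on river]
river: ρ → (-1,3,1)
ρ-cycle length = 2 (tail of 1 descent step not counted)

2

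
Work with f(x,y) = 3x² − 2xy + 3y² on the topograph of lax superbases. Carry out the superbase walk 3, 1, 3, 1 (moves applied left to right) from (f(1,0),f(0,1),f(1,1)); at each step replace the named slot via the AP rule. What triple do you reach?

start (3,3,4) = (f(1,0),f(0,1),f(1,1))
replace slot 3: 2·(3+3) − 4 = 8 → (3,3,8)
replace slot 1: 2·(3+8) − 3 = 19 → (19,3,8)
replace slot 3: 2·(19+3) − 8 = 36 → (19,3,36)
replace slot 1: 2·(3+36) − 19 = 59 → (59,3,36)

59,3,36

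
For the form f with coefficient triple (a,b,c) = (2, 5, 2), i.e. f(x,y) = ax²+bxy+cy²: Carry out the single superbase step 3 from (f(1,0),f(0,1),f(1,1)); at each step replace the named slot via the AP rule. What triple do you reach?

start (2,2,9) = (f(1,0),f(0,1),f(1,1))
replace slot 3: 2·(2+2) − 9 = -1 → (2,2,-1)

2,2,-1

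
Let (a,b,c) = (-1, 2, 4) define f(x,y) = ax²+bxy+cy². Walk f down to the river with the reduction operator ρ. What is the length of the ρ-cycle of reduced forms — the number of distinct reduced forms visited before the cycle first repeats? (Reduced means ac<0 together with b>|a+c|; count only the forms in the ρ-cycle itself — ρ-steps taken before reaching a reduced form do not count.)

D = 20, ⌊√D⌋ = 4
descent: ρ → (4,-2,-1)
descent: ρ → (-1,4,1)  [lands on river]
river: ρ → (1,4,-1)
ρ-cycle length = 2 (tail of 2 descent steps not counted)

2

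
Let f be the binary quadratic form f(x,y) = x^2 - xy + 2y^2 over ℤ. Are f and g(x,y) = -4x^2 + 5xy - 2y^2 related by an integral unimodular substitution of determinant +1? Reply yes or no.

D₁ = -7, D₂ = -7
f: translate: b→1 (≡-1 mod 2), so (1,-1,2)→(1,1,2)
f: reduced (well bottom): (1,1,2) with a≤c, −a<b≤a
g is negative-definite; reduce −g:
−g: translate: b→3 (≡-5 mod 8), so (4,-5,2)→(4,3,1)
−g: flip: (4,3,1)→(1,-3,4)
−g: translate: b→1 (≡-3 mod 2), so (1,-3,4)→(1,1,2)
−g: reduced (well bottom): (1,1,2) with a≤c, −a<b≤a
flip sign back: reduced form of g is (-1,-1,-2)
reduced forms (1, 1, 2) vs (-1, -1, -2) ⇒ inequivalent

no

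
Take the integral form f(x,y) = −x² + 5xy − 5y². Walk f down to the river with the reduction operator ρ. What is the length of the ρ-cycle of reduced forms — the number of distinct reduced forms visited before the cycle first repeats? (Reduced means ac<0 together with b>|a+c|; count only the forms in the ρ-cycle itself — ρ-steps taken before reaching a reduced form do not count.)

D = 5, ⌊√D⌋ = 2
descent: ρ → (-5,5,-1)
descent: ρ → (-1,1,1)  [lands on river]
river: ρ → (1,1,-1)
ρ-cycle length = 2 (tail of 2 descent steps not counted)

2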